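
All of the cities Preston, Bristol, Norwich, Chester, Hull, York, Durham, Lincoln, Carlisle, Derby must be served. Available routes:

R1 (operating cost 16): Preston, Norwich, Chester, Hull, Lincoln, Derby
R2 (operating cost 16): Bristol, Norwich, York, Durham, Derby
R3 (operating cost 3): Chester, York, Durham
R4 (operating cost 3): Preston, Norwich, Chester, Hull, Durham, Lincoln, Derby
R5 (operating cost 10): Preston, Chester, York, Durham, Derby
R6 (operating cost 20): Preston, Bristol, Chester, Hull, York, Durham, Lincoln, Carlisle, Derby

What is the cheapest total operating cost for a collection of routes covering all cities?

23

R4, R6 cover every city at operating cost 3 + 20 = 23.
Any cover uses at least 2 routes; among all covering selections none totals below 23.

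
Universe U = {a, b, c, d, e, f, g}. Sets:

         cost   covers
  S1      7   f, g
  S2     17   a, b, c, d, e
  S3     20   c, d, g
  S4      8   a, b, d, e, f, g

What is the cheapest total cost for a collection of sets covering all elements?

24

S1, S2 cover every element at cost 7 + 17 = 24.
Any cover uses at least 2 sets; among all covering selections none totals below 24.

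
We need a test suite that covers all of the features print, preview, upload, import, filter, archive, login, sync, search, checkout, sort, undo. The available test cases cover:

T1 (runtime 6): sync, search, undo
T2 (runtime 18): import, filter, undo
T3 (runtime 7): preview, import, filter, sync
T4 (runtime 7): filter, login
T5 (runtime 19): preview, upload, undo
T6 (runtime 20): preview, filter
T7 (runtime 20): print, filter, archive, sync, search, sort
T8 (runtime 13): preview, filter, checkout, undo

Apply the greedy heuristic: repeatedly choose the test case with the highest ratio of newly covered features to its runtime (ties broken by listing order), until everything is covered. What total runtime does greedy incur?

72

Pick 1: T3 adds 4 new (preview, import, filter, sync) at runtime 7 (ratio 4/7).
Pick 2: T1 adds 2 new (search, undo) at runtime 6 (ratio 2/6).
Pick 3: T7 adds 3 new (print, archive, sort) at runtime 20 (ratio 3/20).
Pick 4: T4 adds 1 new (login) at runtime 7 (ratio 1/7).
Pick 5: T8 adds 1 new (checkout) at runtime 13 (ratio 1/13).
Pick 6: T5 adds 1 new (upload) at runtime 19 (ratio 1/19).
Greedy total runtime: 7 + 6 + 20 + 7 + 13 + 19 = 72. (The true optimum is 66, so greedy overshoots here.)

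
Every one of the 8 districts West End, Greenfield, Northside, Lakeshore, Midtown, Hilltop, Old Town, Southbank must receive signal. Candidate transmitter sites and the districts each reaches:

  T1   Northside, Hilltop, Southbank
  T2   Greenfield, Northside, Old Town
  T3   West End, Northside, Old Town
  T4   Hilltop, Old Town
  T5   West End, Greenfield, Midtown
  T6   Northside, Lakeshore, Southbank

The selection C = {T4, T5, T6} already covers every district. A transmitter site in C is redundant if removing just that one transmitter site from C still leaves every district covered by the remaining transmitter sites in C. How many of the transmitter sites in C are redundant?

0

Drop T4: Hilltop, Old Town uncovered — not redundant.
Drop T5: West End, Greenfield, Midtown uncovered — not redundant.
Drop T6: Northside, Lakeshore, Southbank uncovered — not redundant.
None of the transmitter sites in C is redundant.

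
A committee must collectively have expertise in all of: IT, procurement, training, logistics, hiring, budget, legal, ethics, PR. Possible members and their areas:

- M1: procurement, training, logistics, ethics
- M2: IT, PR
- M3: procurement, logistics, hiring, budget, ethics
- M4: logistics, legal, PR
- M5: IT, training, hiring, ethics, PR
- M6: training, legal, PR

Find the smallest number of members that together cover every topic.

M2, M3, M6 together cover {IT, procurement, training, logistics, hiring, budget, legal, ethics, PR} — every topic.
No 2 of the 6 members cover everything (all 15 pairs fall short), so 3 is minimum.

3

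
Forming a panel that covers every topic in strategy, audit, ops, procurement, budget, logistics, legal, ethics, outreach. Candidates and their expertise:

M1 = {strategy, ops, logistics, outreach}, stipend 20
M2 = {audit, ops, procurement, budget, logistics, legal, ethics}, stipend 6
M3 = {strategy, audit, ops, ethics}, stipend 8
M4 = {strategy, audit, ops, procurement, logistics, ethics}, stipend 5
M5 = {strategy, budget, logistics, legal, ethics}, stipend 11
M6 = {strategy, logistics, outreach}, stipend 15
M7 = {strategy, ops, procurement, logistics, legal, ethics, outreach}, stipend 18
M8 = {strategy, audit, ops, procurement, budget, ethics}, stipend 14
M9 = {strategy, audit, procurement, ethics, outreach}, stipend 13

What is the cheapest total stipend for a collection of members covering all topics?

M2, M9 cover every topic at stipend 6 + 13 = 19.
Any cover uses at least 2 members; among all covering selections none totals below 19.

19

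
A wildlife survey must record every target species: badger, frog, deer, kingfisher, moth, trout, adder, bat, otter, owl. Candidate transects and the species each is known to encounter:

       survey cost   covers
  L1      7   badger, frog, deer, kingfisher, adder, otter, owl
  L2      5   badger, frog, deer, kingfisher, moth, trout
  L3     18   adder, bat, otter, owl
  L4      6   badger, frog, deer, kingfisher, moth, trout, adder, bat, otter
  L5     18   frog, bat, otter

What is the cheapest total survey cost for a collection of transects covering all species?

L1, L4 cover every species at survey cost 7 + 6 = 13.
Any cover uses at least 2 transects; among all covering selections none totals below 13.

13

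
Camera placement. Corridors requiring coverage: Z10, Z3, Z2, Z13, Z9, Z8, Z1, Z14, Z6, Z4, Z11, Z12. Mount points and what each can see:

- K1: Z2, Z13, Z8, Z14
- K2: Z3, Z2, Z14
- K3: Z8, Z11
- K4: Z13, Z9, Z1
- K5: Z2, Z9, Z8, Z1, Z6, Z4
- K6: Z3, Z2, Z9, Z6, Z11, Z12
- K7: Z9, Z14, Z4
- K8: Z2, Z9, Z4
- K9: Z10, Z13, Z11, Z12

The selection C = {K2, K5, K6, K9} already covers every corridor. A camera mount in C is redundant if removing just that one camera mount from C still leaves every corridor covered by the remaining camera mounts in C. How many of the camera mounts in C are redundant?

Drop K2: Z14 uncovered — not redundant.
Drop K5: Z8, Z1, Z4 uncovered — not redundant.
Drop K6: the rest still cover every corridor — redundant.
Drop K9: Z10, Z13 uncovered — not redundant.
1 redundant: K6.

1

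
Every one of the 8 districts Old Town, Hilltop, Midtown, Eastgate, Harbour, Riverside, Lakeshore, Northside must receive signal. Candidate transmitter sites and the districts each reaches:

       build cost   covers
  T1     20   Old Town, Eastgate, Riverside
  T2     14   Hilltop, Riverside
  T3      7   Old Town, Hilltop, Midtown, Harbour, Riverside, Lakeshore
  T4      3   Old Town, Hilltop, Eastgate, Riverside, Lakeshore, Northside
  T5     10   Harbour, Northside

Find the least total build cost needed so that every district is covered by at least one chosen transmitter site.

T3, T4 cover every district at build cost 7 + 3 = 10.
Any cover uses at least 2 transmitter sites; among all covering selections none totals below 10.

10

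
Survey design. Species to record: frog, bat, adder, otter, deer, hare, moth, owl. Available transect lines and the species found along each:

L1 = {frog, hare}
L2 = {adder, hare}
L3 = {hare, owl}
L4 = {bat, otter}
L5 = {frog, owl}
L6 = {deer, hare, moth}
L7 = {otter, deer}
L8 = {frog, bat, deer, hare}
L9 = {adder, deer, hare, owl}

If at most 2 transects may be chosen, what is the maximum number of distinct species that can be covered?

Choosing L4, L9 covers {bat, adder, otter, deer, hare, owl} — 6 species.
No choice of 2 transects does better; here frog, moth are left uncovered.

6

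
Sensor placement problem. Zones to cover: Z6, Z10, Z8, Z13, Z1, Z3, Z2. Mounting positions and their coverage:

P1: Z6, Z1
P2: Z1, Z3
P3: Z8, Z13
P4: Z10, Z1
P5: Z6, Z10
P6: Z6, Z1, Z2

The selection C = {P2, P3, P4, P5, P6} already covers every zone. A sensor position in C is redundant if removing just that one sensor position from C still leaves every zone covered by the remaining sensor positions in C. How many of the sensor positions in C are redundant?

2

Drop P2: Z3 uncovered — not redundant.
Drop P3: Z8, Z13 uncovered — not redundant.
Drop P4: the rest still cover every zone — redundant.
Drop P5: the rest still cover every zone — redundant.
Drop P6: Z2 uncovered — not redundant.
2 redundant: P4, P5.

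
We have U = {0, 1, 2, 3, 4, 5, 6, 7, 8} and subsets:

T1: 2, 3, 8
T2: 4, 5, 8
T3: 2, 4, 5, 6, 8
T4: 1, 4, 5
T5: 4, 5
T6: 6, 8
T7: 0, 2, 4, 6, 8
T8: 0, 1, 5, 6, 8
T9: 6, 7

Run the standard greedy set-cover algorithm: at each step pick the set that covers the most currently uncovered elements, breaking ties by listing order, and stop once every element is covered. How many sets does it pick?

Pick 1: T3 covers 5 new elements (2, 4, 5, 6, 8).
Pick 2: T8 covers 2 new elements (0, 1).
Pick 3: T1 covers 1 new elements (3).
Pick 4: T9 covers 1 new elements (7).
Greedy uses 4 sets.

4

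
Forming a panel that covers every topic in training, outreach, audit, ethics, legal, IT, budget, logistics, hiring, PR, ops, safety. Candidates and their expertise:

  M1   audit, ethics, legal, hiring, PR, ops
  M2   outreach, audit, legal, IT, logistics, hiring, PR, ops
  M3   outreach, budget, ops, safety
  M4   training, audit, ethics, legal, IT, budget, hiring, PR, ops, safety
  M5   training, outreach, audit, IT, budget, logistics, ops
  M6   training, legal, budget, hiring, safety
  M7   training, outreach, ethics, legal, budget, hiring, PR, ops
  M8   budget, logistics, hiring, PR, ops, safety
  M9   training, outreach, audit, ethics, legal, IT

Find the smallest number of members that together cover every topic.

M2, M4 together cover {training, outreach, audit, ethics, legal, IT, budget, logistics, hiring, PR, ops, safety} — every topic.
No single member contains all 12 topics, so 2 is optimal.

2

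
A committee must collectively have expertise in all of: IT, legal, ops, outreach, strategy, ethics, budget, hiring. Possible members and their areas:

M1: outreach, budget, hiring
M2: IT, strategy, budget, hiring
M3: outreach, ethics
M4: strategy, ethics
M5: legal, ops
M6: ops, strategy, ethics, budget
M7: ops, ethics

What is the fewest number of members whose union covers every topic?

M2, M3, M5 together cover {IT, legal, ops, outreach, strategy, ethics, budget, hiring} — every topic.
No 2 of the 7 members cover everything (all 21 pairs fall short), so 3 is minimum.

3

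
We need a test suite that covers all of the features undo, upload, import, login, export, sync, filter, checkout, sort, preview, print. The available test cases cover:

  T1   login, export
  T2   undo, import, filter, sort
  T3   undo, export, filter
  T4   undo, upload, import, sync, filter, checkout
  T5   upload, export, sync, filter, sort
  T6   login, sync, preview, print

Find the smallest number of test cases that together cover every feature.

T4, T5, T6 together cover {undo, upload, import, login, export, sync, filter, checkout, sort, preview, print} — every feature.
No 2 of the 6 test cases cover everything (all 15 pairs fall short), so 3 is minimum.

3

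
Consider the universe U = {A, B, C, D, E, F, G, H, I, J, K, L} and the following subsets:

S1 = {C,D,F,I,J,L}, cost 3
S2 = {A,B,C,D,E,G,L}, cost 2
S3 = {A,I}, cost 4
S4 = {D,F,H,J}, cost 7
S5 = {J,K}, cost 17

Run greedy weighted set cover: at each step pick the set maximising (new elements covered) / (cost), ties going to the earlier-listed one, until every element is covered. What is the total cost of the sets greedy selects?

Pick 1: S2 adds 7 new (A, B, C, D, E, G, L) at cost 2 (ratio 7/2).
Pick 2: S1 adds 3 new (F, I, J) at cost 3 (ratio 3/3).
Pick 3: S4 adds 1 new (H) at cost 7 (ratio 1/7).
Pick 4: S5 adds 1 new (K) at cost 17 (ratio 1/17).
Greedy total cost: 2 + 3 + 7 + 17 = 29.

29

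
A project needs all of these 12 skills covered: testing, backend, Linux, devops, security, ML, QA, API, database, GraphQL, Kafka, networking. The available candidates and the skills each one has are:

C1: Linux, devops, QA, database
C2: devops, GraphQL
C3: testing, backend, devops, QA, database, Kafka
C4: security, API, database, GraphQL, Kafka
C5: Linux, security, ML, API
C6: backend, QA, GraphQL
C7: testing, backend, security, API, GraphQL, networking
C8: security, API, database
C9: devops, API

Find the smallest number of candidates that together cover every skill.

3

C3, C5, C7 together cover {testing, backend, Linux, devops, security, ML, QA, API, database, GraphQL, Kafka, networking} — every skill.
No 2 of the 9 candidates cover everything (all 36 pairs fall short), so 3 is minimum.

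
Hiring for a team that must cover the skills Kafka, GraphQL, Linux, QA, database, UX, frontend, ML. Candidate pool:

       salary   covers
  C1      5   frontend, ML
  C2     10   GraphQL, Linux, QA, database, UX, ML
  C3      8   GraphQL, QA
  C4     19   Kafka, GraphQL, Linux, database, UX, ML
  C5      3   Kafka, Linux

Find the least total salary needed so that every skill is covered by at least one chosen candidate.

C1, C2, C5 cover every skill at salary 5 + 10 + 3 = 18.
Any cover uses at least 3 candidates; among all covering selections none totals below 18.

18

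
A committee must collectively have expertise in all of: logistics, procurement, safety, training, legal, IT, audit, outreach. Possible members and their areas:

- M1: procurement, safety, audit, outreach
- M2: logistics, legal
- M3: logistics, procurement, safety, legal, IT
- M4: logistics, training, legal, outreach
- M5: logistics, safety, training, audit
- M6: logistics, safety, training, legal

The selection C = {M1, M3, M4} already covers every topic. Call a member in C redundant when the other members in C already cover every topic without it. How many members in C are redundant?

Drop M1: audit uncovered — not redundant.
Drop M3: IT uncovered — not redundant.
Drop M4: training uncovered — not redundant.
None of the members in C is redundant.

0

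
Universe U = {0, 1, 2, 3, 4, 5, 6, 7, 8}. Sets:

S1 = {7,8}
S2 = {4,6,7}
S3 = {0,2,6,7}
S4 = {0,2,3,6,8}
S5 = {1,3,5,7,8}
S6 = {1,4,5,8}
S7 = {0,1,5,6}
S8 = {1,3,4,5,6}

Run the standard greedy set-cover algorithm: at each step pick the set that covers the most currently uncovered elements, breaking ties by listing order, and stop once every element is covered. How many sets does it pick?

3

Pick 1: S4 covers 5 new elements (0, 2, 3, 6, 8).
Pick 2: S5 covers 3 new elements (1, 5, 7).
Pick 3: S2 covers 1 new elements (4).
Greedy uses 3 sets.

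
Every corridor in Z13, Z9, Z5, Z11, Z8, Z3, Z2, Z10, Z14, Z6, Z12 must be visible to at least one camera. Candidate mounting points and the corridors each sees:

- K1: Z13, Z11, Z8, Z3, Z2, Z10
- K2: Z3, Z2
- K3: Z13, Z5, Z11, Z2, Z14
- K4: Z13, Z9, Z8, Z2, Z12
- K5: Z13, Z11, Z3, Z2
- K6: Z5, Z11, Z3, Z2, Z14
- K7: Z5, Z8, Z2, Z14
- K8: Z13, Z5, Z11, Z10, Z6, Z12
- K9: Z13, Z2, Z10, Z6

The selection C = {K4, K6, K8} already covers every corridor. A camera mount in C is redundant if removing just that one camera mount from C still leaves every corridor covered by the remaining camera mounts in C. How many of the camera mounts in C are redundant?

Drop K4: Z9, Z8 uncovered — not redundant.
Drop K6: Z3, Z14 uncovered — not redundant.
Drop K8: Z10, Z6 uncovered — not redundant.
None of the camera mounts in C is redundant.

0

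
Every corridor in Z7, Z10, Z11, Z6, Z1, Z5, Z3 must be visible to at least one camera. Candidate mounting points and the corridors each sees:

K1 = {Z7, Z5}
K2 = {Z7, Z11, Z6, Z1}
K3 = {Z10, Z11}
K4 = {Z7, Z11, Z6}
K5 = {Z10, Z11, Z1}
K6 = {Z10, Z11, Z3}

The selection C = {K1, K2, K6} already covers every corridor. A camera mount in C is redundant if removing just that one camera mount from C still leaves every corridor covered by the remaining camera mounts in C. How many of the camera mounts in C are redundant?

Drop K1: Z5 uncovered — not redundant.
Drop K2: Z6, Z1 uncovered — not redundant.
Drop K6: Z10, Z3 uncovered — not redundant.
None of the camera mounts in C is redundant.

0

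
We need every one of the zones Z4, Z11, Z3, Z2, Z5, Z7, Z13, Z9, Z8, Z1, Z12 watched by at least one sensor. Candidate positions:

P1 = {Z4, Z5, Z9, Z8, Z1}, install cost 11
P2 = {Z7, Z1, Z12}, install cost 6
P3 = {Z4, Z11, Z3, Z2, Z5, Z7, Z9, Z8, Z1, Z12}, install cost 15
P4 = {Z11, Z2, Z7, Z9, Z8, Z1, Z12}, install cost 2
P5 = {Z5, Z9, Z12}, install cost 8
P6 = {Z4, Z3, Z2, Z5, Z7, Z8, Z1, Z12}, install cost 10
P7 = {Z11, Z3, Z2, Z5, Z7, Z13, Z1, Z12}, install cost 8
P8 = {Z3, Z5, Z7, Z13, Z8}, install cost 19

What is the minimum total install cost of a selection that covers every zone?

19

P1, P7 cover every zone at install cost 11 + 8 = 19.
Any cover uses at least 2 sensor positions; among all covering selections none totals below 19.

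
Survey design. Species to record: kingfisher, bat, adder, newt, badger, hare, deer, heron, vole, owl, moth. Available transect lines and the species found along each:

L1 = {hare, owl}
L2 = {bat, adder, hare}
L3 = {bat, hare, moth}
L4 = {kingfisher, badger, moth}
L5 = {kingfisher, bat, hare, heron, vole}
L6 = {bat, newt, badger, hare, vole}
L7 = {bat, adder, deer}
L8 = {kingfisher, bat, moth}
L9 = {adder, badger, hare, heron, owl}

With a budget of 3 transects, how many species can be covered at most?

Choosing L4, L6, L9 covers {kingfisher, bat, adder, newt, badger, hare, heron, vole, owl, moth} — 10 species.
No choice of 3 transects does better; here deer is left uncovered.

10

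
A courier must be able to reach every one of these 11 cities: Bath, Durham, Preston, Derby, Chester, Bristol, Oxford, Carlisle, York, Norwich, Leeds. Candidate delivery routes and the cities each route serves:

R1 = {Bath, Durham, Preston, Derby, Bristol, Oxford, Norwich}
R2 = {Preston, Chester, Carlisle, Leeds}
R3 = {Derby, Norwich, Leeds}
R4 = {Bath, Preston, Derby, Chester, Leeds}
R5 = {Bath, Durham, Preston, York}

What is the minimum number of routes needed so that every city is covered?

3

R1, R2, R5 together cover {Bath, Durham, Preston, Derby, Chester, Bristol, Oxford, Carlisle, York, Norwich, Leeds} — every city.
No 2 of the 5 routes cover everything (all 10 pairs fall short), so 3 is minimum.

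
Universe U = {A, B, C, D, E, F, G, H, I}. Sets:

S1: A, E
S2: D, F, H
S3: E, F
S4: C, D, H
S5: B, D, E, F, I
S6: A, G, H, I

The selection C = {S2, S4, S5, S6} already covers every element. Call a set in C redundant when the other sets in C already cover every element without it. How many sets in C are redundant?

1

Drop S2: the rest still cover every element — redundant.
Drop S4: C uncovered — not redundant.
Drop S5: B, E uncovered — not redundant.
Drop S6: A, G uncovered — not redundant.
1 redundant: S2.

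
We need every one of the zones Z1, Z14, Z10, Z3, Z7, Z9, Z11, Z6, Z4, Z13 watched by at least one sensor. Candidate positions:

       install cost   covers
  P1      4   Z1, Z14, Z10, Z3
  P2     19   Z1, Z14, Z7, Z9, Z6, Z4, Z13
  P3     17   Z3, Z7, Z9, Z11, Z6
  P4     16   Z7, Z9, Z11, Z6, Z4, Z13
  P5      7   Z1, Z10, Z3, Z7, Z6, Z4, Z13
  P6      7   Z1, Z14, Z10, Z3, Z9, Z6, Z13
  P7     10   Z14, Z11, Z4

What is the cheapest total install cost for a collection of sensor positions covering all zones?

P1, P4 cover every zone at install cost 4 + 16 = 20.
Any cover uses at least 2 sensor positions; among all covering selections none totals below 20.

20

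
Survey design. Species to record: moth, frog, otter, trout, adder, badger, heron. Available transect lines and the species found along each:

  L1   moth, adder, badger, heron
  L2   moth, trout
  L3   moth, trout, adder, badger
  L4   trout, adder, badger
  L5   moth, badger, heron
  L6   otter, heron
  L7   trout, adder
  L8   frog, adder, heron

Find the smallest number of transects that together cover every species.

3

L3, L6, L8 together cover {moth, frog, otter, trout, adder, badger, heron} — every species.
No 2 of the 8 transects cover everything (all 28 pairs fall short), so 3 is minimum.
Greedy (largest uncovered first) would take L1, L2, L6, L8 — 4 transects — but 3 suffice.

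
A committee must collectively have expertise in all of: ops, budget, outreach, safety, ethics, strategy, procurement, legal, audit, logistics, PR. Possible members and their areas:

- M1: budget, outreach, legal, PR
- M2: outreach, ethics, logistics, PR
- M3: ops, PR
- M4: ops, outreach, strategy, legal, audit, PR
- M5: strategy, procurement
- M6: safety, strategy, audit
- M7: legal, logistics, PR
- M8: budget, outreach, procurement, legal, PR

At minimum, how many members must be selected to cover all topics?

M2, M3, M6, M8 together cover {ops, budget, outreach, safety, ethics, strategy, procurement, legal, audit, logistics, PR} — every topic.
No 3 of the 8 members cover everything (all 56 triples fall short), so 4 is minimum.

4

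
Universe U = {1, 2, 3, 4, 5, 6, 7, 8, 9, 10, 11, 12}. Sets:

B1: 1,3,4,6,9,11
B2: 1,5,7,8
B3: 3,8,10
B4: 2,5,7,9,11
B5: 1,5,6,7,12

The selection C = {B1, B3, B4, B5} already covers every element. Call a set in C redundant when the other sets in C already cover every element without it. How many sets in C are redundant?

Drop B1: 4 uncovered — not redundant.
Drop B3: 8, 10 uncovered — not redundant.
Drop B4: 2 uncovered — not redundant.
Drop B5: 12 uncovered — not redundant.
None of the sets in C is redundant.

0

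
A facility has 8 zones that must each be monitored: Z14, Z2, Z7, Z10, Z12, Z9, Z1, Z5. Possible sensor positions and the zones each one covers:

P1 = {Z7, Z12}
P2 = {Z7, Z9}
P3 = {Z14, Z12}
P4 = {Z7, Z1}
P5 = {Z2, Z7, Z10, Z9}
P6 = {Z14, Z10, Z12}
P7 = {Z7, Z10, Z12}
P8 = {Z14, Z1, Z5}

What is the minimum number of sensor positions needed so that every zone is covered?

P1, P5, P8 together cover {Z14, Z2, Z7, Z10, Z12, Z9, Z1, Z5} — every zone.
No 2 of the 8 sensor positions cover everything (all 28 pairs fall short), so 3 is minimum.

3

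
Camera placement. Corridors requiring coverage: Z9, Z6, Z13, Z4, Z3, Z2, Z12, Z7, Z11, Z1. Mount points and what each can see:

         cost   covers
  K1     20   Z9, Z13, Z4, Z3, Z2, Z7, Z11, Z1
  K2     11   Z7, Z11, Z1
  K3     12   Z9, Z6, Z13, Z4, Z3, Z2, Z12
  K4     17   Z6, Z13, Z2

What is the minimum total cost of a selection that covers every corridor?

23

K2, K3 cover every corridor at cost 11 + 12 = 23.
Any cover uses at least 2 camera mounts; among all covering selections none totals below 23.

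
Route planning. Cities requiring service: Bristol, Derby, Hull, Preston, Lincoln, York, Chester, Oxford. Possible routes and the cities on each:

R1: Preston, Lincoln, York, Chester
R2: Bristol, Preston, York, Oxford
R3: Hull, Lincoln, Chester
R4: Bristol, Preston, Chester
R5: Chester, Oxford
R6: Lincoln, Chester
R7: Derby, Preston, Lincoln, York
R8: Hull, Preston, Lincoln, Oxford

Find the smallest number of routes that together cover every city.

R2, R3, R7 together cover {Bristol, Derby, Hull, Preston, Lincoln, York, Chester, Oxford} — every city.
No 2 of the 8 routes cover everything (all 28 pairs fall short), so 3 is minimum.
Greedy (largest uncovered first) would take R1, R2, R3, R7 — 4 routes — but 3 suffice.

3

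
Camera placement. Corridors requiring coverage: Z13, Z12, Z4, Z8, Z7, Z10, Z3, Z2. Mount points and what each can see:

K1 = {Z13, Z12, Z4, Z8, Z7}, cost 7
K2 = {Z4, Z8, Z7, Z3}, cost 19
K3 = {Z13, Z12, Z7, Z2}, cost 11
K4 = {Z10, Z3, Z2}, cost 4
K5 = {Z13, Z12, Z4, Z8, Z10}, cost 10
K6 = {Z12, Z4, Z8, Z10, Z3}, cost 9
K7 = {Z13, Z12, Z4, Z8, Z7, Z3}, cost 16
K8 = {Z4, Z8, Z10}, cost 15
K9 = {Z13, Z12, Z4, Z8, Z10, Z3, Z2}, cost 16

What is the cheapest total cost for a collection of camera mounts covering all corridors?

K1, K4 cover every corridor at cost 7 + 4 = 11.
Any cover uses at least 2 camera mounts; among all covering selections none totals below 11.

11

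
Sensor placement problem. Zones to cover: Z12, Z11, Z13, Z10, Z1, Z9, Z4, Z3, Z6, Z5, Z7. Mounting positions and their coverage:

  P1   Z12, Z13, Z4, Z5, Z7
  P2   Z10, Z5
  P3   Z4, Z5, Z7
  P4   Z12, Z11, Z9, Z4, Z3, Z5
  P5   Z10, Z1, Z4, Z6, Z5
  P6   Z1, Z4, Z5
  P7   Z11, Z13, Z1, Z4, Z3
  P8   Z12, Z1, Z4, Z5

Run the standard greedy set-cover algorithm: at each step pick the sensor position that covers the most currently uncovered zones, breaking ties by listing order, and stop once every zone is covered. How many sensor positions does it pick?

Pick 1: P4 covers 6 new zones (Z12, Z11, Z9, Z4, Z3, Z5).
Pick 2: P5 covers 3 new zones (Z10, Z1, Z6).
Pick 3: P1 covers 2 new zones (Z13, Z7).
Greedy uses 3 sensor positions.

3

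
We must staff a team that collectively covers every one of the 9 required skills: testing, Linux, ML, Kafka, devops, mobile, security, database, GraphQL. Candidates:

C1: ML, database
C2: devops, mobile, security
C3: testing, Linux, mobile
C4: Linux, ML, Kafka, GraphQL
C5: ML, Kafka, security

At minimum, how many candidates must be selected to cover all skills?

C1, C2, C3, C4 together cover {testing, Linux, ML, Kafka, devops, mobile, security, database, GraphQL} — every skill.
No 3 of the 5 candidates cover everything (all 10 triples fall short), so 4 is minimum.

4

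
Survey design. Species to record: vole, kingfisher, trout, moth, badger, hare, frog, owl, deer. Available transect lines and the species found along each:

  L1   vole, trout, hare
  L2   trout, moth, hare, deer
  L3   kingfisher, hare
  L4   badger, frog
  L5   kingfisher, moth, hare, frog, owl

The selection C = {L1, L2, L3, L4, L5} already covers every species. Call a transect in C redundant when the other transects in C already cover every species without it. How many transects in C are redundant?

1

Drop L1: vole uncovered — not redundant.
Drop L2: deer uncovered — not redundant.
Drop L3: the rest still cover every species — redundant.
Drop L4: badger uncovered — not redundant.
Drop L5: owl uncovered — not redundant.
1 redundant: L3.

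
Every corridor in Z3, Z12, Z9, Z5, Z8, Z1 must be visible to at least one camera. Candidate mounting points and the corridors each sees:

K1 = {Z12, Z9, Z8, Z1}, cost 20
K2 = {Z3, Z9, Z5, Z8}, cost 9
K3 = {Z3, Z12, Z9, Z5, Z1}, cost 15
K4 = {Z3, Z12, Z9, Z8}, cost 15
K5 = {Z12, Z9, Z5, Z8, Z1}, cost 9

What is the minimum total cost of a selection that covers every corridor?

18

K2, K5 cover every corridor at cost 9 + 9 = 18.
Any cover uses at least 2 camera mounts; among all covering selections none totals below 18.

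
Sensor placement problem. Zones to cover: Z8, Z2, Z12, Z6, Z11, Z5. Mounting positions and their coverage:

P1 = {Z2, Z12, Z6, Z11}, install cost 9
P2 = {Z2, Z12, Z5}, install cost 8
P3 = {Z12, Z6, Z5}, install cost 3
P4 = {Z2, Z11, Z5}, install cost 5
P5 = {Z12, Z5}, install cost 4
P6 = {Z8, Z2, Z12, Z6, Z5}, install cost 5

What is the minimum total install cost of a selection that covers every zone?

P4, P6 cover every zone at install cost 5 + 5 = 10.
Any cover uses at least 2 sensor positions; among all covering selections none totals below 10.

10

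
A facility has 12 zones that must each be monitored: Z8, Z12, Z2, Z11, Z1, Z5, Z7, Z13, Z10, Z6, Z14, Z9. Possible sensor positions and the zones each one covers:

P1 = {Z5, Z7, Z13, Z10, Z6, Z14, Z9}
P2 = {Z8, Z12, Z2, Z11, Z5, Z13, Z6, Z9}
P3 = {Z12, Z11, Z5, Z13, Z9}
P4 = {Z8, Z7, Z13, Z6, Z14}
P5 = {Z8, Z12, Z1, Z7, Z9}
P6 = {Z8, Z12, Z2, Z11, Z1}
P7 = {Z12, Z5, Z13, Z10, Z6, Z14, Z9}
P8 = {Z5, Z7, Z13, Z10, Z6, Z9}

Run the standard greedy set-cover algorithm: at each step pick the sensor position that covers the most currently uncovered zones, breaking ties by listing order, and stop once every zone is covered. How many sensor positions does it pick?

3

Pick 1: P2 covers 8 new zones (Z8, Z12, Z2, Z11, Z5, Z13, Z6, Z9).
Pick 2: P1 covers 3 new zones (Z7, Z10, Z14).
Pick 3: P5 covers 1 new zones (Z1).
Greedy uses 3 sensor positions. (The true minimum is 2.)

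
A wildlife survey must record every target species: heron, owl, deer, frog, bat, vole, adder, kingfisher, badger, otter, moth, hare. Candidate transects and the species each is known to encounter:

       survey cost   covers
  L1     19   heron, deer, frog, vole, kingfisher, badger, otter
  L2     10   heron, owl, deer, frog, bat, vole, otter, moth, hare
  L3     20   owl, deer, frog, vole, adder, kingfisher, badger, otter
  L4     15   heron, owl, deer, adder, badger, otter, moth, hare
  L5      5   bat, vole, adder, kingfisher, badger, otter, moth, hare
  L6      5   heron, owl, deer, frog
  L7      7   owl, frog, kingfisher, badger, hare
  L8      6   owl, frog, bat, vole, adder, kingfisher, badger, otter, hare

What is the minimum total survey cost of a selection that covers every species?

10

L5, L6 cover every species at survey cost 5 + 5 = 10.
Any cover uses at least 2 transects; among all covering selections none totals below 10.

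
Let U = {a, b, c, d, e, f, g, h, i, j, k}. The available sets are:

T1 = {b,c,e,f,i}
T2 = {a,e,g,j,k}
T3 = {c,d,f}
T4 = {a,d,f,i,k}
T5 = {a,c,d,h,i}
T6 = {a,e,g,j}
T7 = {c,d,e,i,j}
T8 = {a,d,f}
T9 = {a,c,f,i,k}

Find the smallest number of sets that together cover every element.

3

T1, T2, T5 together cover {a, b, c, d, e, f, g, h, i, j, k} — every element.
No 2 of the 9 sets cover everything (all 36 pairs fall short), so 3 is minimum.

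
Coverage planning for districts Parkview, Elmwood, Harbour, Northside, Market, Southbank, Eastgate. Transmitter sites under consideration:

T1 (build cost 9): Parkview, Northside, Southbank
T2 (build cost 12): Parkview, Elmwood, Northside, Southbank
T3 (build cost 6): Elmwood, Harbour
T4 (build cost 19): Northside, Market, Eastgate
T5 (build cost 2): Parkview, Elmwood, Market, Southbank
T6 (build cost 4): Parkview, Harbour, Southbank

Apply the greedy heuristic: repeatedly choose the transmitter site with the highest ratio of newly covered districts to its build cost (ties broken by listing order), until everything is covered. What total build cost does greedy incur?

Pick 1: T5 adds 4 new (Parkview, Elmwood, Market, Southbank) at build cost 2 (ratio 4/2).
Pick 2: T6 adds 1 new (Harbour) at build cost 4 (ratio 1/4).
Pick 3: T1 adds 1 new (Northside) at build cost 9 (ratio 1/9).
Pick 4: T4 adds 1 new (Eastgate) at build cost 19 (ratio 1/19).
Greedy total build cost: 2 + 4 + 9 + 19 = 34. (The true optimum is 25, so greedy overshoots here.)

34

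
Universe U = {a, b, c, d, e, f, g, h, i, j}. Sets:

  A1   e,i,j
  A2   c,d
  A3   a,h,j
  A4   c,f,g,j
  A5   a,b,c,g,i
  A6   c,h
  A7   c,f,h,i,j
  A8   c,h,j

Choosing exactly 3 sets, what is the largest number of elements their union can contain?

9

Choosing A1, A5, A7 covers {a, b, c, e, f, g, h, i, j} — 9 elements.
No choice of 3 sets does better; here d is left uncovered.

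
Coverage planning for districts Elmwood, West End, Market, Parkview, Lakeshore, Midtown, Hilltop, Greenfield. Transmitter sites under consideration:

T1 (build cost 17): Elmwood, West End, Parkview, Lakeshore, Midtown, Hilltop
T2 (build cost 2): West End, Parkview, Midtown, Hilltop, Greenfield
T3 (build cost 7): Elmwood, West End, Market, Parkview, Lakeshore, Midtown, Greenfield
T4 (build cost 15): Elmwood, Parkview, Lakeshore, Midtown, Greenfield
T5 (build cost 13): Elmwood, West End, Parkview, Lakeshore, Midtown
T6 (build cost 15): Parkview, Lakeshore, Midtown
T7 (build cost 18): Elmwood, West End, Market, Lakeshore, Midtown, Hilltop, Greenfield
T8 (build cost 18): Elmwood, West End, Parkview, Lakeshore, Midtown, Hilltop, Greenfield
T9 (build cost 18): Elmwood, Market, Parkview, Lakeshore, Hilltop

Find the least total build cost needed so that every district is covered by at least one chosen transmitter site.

9

T2, T3 cover every district at build cost 2 + 7 = 9.
Any cover uses at least 2 transmitter sites; among all covering selections none totals below 9.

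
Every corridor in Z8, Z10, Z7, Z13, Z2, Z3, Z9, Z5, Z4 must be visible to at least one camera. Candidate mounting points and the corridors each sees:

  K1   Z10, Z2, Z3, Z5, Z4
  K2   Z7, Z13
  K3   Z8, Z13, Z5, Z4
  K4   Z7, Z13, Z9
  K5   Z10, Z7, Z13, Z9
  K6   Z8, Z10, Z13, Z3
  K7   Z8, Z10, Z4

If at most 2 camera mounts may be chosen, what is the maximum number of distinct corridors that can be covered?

8

Choosing K1, K4 covers {Z10, Z7, Z13, Z2, Z3, Z9, Z5, Z4} — 8 corridors.
No choice of 2 camera mounts does better; here Z8 is left uncovered.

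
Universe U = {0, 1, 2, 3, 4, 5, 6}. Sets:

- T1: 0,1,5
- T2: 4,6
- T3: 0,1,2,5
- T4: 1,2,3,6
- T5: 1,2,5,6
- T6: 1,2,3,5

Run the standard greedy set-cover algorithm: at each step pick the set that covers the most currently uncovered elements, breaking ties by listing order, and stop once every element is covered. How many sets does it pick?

Pick 1: T3 covers 4 new elements (0, 1, 2, 5).
Pick 2: T2 covers 2 new elements (4, 6).
Pick 3: T4 covers 1 new elements (3).
Greedy uses 3 sets.

3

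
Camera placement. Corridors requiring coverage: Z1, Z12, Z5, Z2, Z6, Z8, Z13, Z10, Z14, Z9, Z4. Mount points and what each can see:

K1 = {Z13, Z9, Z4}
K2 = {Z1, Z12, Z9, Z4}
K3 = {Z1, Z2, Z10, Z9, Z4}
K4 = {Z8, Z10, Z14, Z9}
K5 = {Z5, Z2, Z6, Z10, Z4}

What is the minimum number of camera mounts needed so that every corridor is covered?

4

K1, K2, K4, K5 together cover {Z1, Z12, Z5, Z2, Z6, Z8, Z13, Z10, Z14, Z9, Z4} — every corridor.
No 3 of the 5 camera mounts cover everything (all 10 triples fall short), so 4 is minimum.
Greedy (largest uncovered first) would take K3, K4, K5, K1, K2 — 5 camera mounts — but 4 suffice.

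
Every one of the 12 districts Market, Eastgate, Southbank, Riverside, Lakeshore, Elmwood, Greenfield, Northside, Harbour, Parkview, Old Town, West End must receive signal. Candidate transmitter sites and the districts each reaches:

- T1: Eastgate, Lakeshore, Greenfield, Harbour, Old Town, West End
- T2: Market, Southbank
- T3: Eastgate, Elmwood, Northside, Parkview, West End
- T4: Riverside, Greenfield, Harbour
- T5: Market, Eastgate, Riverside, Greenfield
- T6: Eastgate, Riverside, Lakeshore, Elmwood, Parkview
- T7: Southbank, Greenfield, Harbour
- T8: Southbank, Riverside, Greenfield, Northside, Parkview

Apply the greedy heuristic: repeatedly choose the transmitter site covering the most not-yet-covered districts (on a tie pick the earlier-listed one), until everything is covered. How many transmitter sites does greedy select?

4

Pick 1: T1 covers 6 new districts (Eastgate, Lakeshore, Greenfield, Harbour, Old Town, West End).
Pick 2: T8 covers 4 new districts (Southbank, Riverside, Northside, Parkview).
Pick 3: T2 covers 1 new districts (Market).
Pick 4: T3 covers 1 new districts (Elmwood).
Greedy uses 4 transmitter sites.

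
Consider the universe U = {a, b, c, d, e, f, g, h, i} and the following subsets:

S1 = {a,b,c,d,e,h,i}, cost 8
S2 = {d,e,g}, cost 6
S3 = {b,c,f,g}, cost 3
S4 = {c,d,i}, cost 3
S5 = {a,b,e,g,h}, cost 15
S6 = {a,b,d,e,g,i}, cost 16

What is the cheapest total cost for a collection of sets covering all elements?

11

S1, S3 cover every element at cost 8 + 3 = 11.
Any cover uses at least 2 sets; among all covering selections none totals below 11.
Greedy by coverage-per-cost would pick S3, S4, S1 for 14 — worse than the optimum 11.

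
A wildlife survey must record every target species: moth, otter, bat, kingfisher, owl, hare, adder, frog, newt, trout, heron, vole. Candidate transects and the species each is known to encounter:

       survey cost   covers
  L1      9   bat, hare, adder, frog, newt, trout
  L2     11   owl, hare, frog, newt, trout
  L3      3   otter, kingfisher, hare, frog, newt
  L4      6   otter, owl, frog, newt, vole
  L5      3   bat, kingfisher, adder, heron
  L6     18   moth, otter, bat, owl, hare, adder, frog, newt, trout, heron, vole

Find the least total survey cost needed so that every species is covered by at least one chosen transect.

L3, L6 cover every species at survey cost 3 + 18 = 21.
Any cover uses at least 2 transects; among all covering selections none totals below 21.
Greedy by coverage-per-survey cost would pick L3, L5, L4, L1, L6 for 39 — worse than the optimum 21.

21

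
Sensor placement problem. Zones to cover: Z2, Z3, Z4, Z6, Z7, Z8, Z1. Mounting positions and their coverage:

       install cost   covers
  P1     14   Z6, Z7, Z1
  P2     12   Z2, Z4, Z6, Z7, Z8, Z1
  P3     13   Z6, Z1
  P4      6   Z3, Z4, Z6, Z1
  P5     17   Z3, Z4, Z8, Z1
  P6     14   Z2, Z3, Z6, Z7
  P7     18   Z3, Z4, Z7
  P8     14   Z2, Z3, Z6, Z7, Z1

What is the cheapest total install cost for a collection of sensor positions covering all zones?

18

P2, P4 cover every zone at install cost 12 + 6 = 18.
Any cover uses at least 2 sensor positions; among all covering selections none totals below 18.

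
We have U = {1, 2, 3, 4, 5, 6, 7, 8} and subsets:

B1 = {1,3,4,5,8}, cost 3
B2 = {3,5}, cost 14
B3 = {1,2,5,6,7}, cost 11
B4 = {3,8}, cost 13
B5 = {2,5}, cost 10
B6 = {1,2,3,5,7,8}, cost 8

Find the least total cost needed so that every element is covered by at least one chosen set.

14

B1, B3 cover every element at cost 3 + 11 = 14.
Any cover uses at least 2 sets; among all covering selections none totals below 14.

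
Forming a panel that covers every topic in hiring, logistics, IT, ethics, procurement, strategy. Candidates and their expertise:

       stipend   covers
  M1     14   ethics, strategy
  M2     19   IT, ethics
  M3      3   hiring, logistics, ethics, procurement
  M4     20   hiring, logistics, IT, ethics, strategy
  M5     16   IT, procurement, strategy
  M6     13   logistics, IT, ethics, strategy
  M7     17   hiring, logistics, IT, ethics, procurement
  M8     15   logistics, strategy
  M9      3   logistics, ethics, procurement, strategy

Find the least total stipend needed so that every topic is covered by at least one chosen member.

M3, M6 cover every topic at stipend 3 + 13 = 16.
Any cover uses at least 2 members; among all covering selections none totals below 16.

16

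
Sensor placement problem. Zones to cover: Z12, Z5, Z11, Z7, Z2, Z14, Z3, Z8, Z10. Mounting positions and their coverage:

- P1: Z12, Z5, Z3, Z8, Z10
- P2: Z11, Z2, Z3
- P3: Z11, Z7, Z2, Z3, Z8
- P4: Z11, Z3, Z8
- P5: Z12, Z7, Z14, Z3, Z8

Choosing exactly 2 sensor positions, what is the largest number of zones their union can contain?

Choosing P1, P3 covers {Z12, Z5, Z11, Z7, Z2, Z3, Z8, Z10} — 8 zones.
No choice of 2 sensor positions does better; here Z14 is left uncovered.

8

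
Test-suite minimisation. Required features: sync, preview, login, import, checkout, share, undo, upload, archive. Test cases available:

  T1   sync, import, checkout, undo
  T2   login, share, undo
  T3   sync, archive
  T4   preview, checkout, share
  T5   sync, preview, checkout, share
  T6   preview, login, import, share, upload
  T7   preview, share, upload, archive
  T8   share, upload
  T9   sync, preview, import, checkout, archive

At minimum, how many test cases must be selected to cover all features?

T1, T2, T7 together cover {sync, preview, login, import, checkout, share, undo, upload, archive} — every feature.
No 2 of the 9 test cases cover everything (all 36 pairs fall short), so 3 is minimum.

3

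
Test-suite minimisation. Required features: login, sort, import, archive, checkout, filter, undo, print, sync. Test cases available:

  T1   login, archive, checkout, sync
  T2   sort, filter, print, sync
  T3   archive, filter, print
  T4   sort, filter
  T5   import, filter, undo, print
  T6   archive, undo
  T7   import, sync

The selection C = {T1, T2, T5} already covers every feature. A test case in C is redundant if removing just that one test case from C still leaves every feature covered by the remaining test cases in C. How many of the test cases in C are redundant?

0

Drop T1: login, archive, checkout uncovered — not redundant.
Drop T2: sort uncovered — not redundant.
Drop T5: import, undo uncovered — not redundant.
None of the test cases in C is redundant.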